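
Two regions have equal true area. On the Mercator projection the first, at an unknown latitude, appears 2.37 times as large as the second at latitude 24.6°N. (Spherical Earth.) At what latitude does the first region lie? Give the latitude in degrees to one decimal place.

On Mercator, (apparent₁)/(apparent₂) = sec²φ₁ / sec²φ₂ when true areas are equal.
cos²φ₂ / cos²φ₁ = 2.37  ⇒  cos φ₁ = cos 24.6° / √2.37 = 0.9092/1.539 = 0.5906.
φ₁ = arccos(0.5906) ≈ 53.8°.

53.8°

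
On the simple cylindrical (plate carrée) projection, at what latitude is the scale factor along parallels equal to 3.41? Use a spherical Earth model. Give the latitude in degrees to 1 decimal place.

72.9°

Plate carrée: h = 1, k = sec φ along parallels.
sec φ = 3.41  ⇒  cos φ = 0.2933  ⇒  φ ≈ 72.9°.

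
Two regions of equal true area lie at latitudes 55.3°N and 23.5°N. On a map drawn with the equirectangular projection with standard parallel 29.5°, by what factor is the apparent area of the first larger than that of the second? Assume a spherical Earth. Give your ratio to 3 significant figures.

1.61

With standard parallel φ₀ = 29.5°, the equirectangular projection gives x = Rλ cos φ₀, y = Rφ, so h = 1 and k = cos 29.5° / cos φ.
Areal scale at 55.3°: h·k = 1.000 × 1.529 = 1.529.
Areal scale at 23.5°: h·k = 1.000 × 0.9491 = 0.9491.
Ratio = 1.529/0.9491 ≈ 1.61.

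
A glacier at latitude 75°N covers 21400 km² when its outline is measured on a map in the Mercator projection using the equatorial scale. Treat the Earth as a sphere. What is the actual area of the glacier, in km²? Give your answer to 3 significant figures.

1430 km²

The Mercator projection is conformal; its linear scale factor is the same in every direction and equals sec φ = 1/cos φ.
Areal scale = k² = sec²φ = 1/cos²(75°) = 1/0.2588² = 14.93.
True area = apparent / (areal scale) = 21400 / 14.93 ≈ 1430 km².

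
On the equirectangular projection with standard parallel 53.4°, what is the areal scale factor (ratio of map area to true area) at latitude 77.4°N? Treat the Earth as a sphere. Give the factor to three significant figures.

With standard parallel φ₀ = 53.4°, the equirectangular projection gives x = Rλ cos φ₀, y = Rφ, so h = 1 and k = cos 53.4° / cos φ.
Areal scale = h·k = 1 × cos φ₀ / cos φ; at 77.4°, h = 1.000, k = 2.733, so h·k = 2.733.

2.73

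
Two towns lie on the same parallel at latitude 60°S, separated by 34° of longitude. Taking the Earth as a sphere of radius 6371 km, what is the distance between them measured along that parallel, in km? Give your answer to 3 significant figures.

1890 km

Arc length along a parallel = R cos φ · Δλ (with Δλ in radians).
= 6371 × cos 60° × (34° × π/180) = 6371 × 0.5000 × 0.5934 ≈ 1890 km.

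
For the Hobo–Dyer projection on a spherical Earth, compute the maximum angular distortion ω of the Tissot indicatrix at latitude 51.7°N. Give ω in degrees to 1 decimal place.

The Hobo–Dyer projection is cylindrical equal-area with φ₀ = 37.5°. Cylindrical equal-area (φ₀ = 37.5°): h = cos φ / cos 37.5° along meridians, k = cos 37.5° / cos φ along parallels; h·k = 1.
At 51.7°: h = 0.7812, k = 1.280; principal scales a = 1.280, b = 0.7812.
sin(ω/2) = (a − b)/(a + b) = 0.4988/2.061 = 0.2420, so ω = 2 arcsin(0.2420) ≈ 28.0°.

28.0°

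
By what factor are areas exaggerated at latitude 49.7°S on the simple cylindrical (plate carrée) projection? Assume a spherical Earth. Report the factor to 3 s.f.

In the plate carrée (x = Rλ, y = Rφ), meridians are true-scale (h = 1) and parallels are stretched by k = sec φ.
Areal scale = h·k = 1 × sec φ; at 49.7°, h = 1.000, k = 1.546, so h·k = 1.546.

1.55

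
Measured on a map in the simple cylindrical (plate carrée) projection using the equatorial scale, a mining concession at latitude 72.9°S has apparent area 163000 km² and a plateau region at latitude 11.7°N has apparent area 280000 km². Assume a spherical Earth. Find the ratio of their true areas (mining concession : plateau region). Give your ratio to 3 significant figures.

Plate carrée has h = 1 and k = sec φ, giving areal scale sec φ; true area = (apparent area) · cos φ.
True area of mining concession: 163000 × cos(72.9°) = 163000 × 0.2940 = 47930 km².
True area of plateau region: 280000 × cos(11.7°) = 280000 × 0.9792 = 274200 km².
Ratio = 47930 / 274200 ≈ 0.175.

0.175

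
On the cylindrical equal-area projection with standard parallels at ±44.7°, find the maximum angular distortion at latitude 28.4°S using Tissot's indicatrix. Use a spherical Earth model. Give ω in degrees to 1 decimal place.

24.2°

Cylindrical equal-area (φ₀ = 44.7°): h = cos φ / cos 44.7° along meridians, k = cos 44.7° / cos φ along parallels; h·k = 1.
At 28.4°: h = 1.238, k = 0.8080; principal scales a = 1.238, b = 0.8080.
sin(ω/2) = (a − b)/(a + b) = 0.4295/2.046 = 0.2100, so ω = 2 arcsin(0.2100) ≈ 24.2°.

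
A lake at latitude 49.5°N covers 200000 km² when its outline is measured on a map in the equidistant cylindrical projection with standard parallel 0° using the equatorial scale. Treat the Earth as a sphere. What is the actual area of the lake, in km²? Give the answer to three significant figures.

130000 km²

In the plate carrée (x = Rλ, y = Rφ), meridians are true-scale (h = 1) and parallels are stretched by k = sec φ.
Areal scale = h·k = 1 × sec φ; at 49.5°, h = 1.000, k = 1.540, so h·k = 1.540.
True area = apparent / (areal scale) = 200000 / 1.540 ≈ 130000 km².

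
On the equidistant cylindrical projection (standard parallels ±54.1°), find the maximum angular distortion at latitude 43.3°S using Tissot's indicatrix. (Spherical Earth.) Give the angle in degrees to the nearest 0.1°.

With standard parallel φ₀ = 54.1°, the equirectangular projection gives x = Rλ cos φ₀, y = Rφ, so h = 1 and k = cos 54.1° / cos φ.
At 43.3°: h = 1.000, k = 0.8057; principal scales a = 1.000, b = 0.8057.
sin(ω/2) = (a − b)/(a + b) = 0.1943/1.806 = 0.1076, so ω = 2 arcsin(0.1076) ≈ 12.4°.

12.4°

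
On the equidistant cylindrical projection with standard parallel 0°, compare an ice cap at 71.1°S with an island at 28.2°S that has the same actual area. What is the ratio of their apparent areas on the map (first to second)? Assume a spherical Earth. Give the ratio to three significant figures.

2.72

For the equirectangular projection with φ₀ = 0 (plate carrée), h = 1 along meridians and k = sec φ along parallels.
Areal scale at 71.1°: h·k = 1.000 × 3.087 = 3.087.
Areal scale at 28.2°: h·k = 1.000 × 1.135 = 1.135.
Ratio = 3.087/1.135 ≈ 2.72.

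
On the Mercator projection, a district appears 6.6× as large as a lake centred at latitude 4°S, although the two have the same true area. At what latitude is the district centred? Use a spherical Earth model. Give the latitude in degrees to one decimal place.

On Mercator, (apparent₁)/(apparent₂) = sec²φ₁ / sec²φ₂ when true areas are equal.
cos²φ₂ / cos²φ₁ = 6.6  ⇒  cos φ₁ = cos 4° / √6.6 = 0.9976/2.569 = 0.3883.
φ₁ = arccos(0.3883) ≈ 67.2°.

67.2°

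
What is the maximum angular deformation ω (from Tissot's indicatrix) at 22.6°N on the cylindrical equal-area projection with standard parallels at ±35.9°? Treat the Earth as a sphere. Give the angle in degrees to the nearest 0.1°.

For cylindrical equal-area with standard parallel φ₀, h = cos φ / cos φ₀ and k = cos φ₀ / cos φ, so h·k = 1.
At 22.6°: h = 1.140, k = 0.8774; principal scales a = 1.140, b = 0.8774.
sin(ω/2) = (a − b)/(a + b) = 0.2623/2.017 = 0.1300, so ω = 2 arcsin(0.1300) ≈ 14.9°.

14.9°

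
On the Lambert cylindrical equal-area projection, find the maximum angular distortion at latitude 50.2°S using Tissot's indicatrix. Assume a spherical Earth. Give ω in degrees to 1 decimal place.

The Lambert cylindrical equal-area projection is the cylindrical equal-area projection with its standard parallel at the equator (φ₀ = 0). Cylindrical equal-area (φ₀ = 0°): h = cos φ / cos 0° along meridians, k = cos 0° / cos φ along parallels; h·k = 1.
At 50.2°: h = 0.6401, k = 1.562; principal scales a = 1.562, b = 0.6401.
sin(ω/2) = (a − b)/(a + b) = 0.9221/2.202 = 0.4187, so ω = 2 arcsin(0.4187) ≈ 49.5°.

49.5°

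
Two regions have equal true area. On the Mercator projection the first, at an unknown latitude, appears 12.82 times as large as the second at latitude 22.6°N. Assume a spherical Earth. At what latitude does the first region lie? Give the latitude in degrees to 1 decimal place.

Mercator areal scale is sec²φ, so apparent-area ratio = sec²φ₁ / sec²φ₂ = cos²φ₂ / cos²φ₁.
cos²φ₂ / cos²φ₁ = 12.82  ⇒  cos φ₁ = cos 22.6° / √12.82 = 0.9232/3.581 = 0.2578.
φ₁ = arccos(0.2578) ≈ 75.1°.

75.1°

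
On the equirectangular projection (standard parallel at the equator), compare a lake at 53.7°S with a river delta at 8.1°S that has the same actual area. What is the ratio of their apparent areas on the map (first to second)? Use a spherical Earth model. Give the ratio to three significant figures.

Plate carrée maps x = Rλ, y = Rφ. The meridian scale is h = 1 and the parallel scale is k = 1/cos φ = sec φ.
Areal scale at 53.7°: h·k = 1.000 × 1.689 = 1.689.
Areal scale at 8.1°: h·k = 1.000 × 1.010 = 1.010.
Ratio = 1.689/1.010 ≈ 1.67.

1.67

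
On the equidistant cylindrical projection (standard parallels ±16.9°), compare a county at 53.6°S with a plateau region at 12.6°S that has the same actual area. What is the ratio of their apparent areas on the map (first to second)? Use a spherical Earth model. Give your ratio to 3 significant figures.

With standard parallel φ₀ = 16.9°, the equirectangular projection gives x = Rλ cos φ₀, y = Rφ, so h = 1 and k = cos 16.9° / cos φ.
Areal scale at 53.6°: h·k = 1.000 × 1.612 = 1.612.
Areal scale at 12.6°: h·k = 1.000 × 0.9804 = 0.9804.
Ratio = 1.612/0.9804 ≈ 1.64.

1.64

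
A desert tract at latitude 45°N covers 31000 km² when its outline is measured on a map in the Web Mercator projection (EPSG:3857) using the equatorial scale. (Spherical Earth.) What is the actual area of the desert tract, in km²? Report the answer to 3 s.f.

15500 km²

Mercator is conformal, so the point scale is isotropic: h = k = sec φ = 1/cos φ.
Areal scale = k² = sec²φ = 1/cos²(45°) = 1/0.7071² = 2.000.
True area = apparent / (areal scale) = 31000 / 2.000 ≈ 15500 km².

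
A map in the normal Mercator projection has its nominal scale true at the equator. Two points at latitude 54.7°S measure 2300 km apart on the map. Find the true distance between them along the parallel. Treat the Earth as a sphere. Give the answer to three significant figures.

Mercator is conformal, so the point scale is isotropic: h = k = sec φ = 1/cos φ.
Along the parallel at 54.7°, map distances are exaggerated by k = sec 54.7° = 1.731.
True distance = 2300 / 1.731 = 2300 × cos 54.7° ≈ 1330 km.

1330 km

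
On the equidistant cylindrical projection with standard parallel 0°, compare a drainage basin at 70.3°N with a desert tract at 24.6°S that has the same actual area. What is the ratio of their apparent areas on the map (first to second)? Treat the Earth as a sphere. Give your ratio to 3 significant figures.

2.70

For the equirectangular projection with φ₀ = 0 (plate carrée), h = 1 along meridians and k = sec φ along parallels.
Areal scale at 70.3°: h·k = 1.000 × 2.967 = 2.967.
Areal scale at 24.6°: h·k = 1.000 × 1.100 = 1.100.
Ratio = 2.967/1.100 ≈ 2.70.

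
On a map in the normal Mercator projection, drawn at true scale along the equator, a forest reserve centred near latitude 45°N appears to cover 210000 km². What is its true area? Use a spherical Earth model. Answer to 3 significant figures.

For Mercator, h = k = sec φ (a conformal cylindrical projection has a single point scale, 1/cos φ).
Areal scale = k² = sec²φ = 1/cos²(45°) = 1/0.7071² = 2.000.
True area = apparent / (areal scale) = 210000 / 2.000 ≈ 105000 km².

105000 km²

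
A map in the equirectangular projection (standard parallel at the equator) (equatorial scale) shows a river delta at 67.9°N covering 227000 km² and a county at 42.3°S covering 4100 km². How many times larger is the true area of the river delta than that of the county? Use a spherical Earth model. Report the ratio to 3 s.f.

28.2

On the plate carrée, areal scale = h·k = 1 × sec φ, so true area = apparent × cos φ.
True area of river delta: 227000 × cos(67.9°) = 227000 × 0.3762 = 85400 km².
True area of county: 4100 × cos(42.3°) = 4100 × 0.7396 = 3032 km².
Ratio = 85400 / 3032 ≈ 28.2.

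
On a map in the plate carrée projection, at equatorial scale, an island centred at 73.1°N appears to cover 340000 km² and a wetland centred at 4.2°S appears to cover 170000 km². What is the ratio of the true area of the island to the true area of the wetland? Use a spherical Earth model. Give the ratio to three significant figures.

On the plate carrée, areal scale = h·k = 1 × sec φ, so true area = apparent × cos φ.
True area of island: 340000 × cos(73.1°) = 340000 × 0.2907 = 98840 km².
True area of wetland: 170000 × cos(4.2°) = 170000 × 0.9973 = 169500 km².
Ratio = 98840 / 169500 ≈ 0.583.

0.583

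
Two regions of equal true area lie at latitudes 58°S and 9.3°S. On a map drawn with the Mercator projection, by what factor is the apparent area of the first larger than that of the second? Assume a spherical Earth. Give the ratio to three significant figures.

3.47

On Mercator, area is exaggerated by sec²φ = 1/cos²φ.
At 58°: sec²(58°) = 1/0.5299² = 3.561.
At 9.3°: sec²(9.3°) = 1/0.9869² = 1.027.
Ratio = 3.561/1.027 = cos²(9.3°)/cos²(58°) ≈ 3.47.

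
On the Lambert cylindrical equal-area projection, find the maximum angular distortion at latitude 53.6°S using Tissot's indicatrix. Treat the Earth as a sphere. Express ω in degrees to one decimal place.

57.3°

The Lambert cylindrical equal-area projection is the cylindrical equal-area projection with its standard parallel at the equator (φ₀ = 0). A cylindrical equal-area projection with standard parallel φ₀ has meridian scale h = cos φ / cos φ₀ and parallel scale k = cos φ₀ / cos φ (so areas are preserved, h·k = 1).
At 53.6°: h = 0.5934, k = 1.685; principal scales a = 1.685, b = 0.5934.
sin(ω/2) = (a − b)/(a + b) = 1.092/2.279 = 0.4791, so ω = 2 arcsin(0.4791) ≈ 57.3°.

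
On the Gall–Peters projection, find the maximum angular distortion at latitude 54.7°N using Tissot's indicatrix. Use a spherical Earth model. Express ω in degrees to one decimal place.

The Gall–Peters projection is cylindrical equal-area with φ₀ = 45°. For cylindrical equal-area with standard parallel φ₀, h = cos φ / cos φ₀ and k = cos φ₀ / cos φ, so h·k = 1.
At 54.7°: h = 0.8172, k = 1.224; principal scales a = 1.224, b = 0.8172.
sin(ω/2) = (a − b)/(a + b) = 0.4065/2.041 = 0.1992, so ω = 2 arcsin(0.1992) ≈ 23.0°.

23.0°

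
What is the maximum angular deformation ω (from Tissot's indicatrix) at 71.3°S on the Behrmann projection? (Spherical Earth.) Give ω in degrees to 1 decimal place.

98.7°

The Behrmann projection is cylindrical equal-area with φ₀ = 30°. Cylindrical equal-area (φ₀ = 30°): h = cos φ / cos 30° along meridians, k = cos 30° / cos φ along parallels; h·k = 1.
At 71.3°: h = 0.3702, k = 2.701; principal scales a = 2.701, b = 0.3702.
sin(ω/2) = (a − b)/(a + b) = 2.331/3.071 = 0.7589, so ω = 2 arcsin(0.7589) ≈ 98.7°.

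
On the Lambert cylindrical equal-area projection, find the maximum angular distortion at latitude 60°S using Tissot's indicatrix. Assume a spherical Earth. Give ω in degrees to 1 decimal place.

73.7°

The Lambert cylindrical equal-area projection is the cylindrical equal-area projection with its standard parallel at the equator (φ₀ = 0). For cylindrical equal-area with standard parallel φ₀, h = cos φ / cos φ₀ and k = cos φ₀ / cos φ, so h·k = 1.
At 60°: h = 0.5000, k = 2.000; principal scales a = 2.000, b = 0.5000.
sin(ω/2) = (a − b)/(a + b) = 1.500/2.500 = 0.6000, so ω = 2 arcsin(0.6000) ≈ 73.7°.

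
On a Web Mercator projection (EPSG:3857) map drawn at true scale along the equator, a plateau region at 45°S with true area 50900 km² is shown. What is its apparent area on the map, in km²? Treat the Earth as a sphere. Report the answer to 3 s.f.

For Mercator, h = k = sec φ (a conformal cylindrical projection has a single point scale, 1/cos φ).
Areal scale = k² = sec²φ = 1/cos²(45°) = 1/0.7071² = 2.000.
Apparent area = 50900 × 2.000 ≈ 102000 km².

102000 km²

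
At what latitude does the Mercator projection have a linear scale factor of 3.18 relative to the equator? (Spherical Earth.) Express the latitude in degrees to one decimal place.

Mercator scale is k = sec φ = 1/cos φ.
1/cos φ = 3.18  ⇒  cos φ = 0.3145  ⇒  φ = arccos(0.3145) ≈ 71.7°.

71.7°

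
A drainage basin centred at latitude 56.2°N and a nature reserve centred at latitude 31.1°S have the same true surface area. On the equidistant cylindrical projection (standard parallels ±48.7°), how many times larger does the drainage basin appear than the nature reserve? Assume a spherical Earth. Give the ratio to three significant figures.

1.54

The equidistant cylindrical projection with φ₀ = 48.7° has h = 1 (meridians true) and k = cos φ₀ / cos φ along parallels.
Areal scale at 56.2°: h·k = 1.000 × 1.186 = 1.186.
Areal scale at 31.1°: h·k = 1.000 × 0.7708 = 0.7708.
Ratio = 1.186/0.7708 ≈ 1.54.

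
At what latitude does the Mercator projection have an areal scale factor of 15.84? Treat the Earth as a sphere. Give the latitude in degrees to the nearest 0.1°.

75.4°

Mercator areal scale is sec²φ.
sec²φ = 15.84  ⇒  cos²φ = 0.06313  ⇒  cos φ = 0.2513.
φ = arccos(0.2513) ≈ 75.4°.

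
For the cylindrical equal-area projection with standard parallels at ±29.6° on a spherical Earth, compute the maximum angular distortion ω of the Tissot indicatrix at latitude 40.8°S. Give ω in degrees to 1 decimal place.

15.8°

A cylindrical equal-area projection with standard parallel φ₀ has meridian scale h = cos φ / cos φ₀ and parallel scale k = cos φ₀ / cos φ (so areas are preserved, h·k = 1).
At 40.8°: h = 0.8706, k = 1.149; principal scales a = 1.149, b = 0.8706.
sin(ω/2) = (a − b)/(a + b) = 0.2780/2.019 = 0.1377, so ω = 2 arcsin(0.1377) ≈ 15.8°.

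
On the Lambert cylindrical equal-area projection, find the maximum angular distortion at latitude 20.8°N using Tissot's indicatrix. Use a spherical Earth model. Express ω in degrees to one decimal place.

7.7°

The Lambert cylindrical equal-area projection is the cylindrical equal-area projection with its standard parallel at the equator (φ₀ = 0). Cylindrical equal-area (φ₀ = 0°): h = cos φ / cos 0° along meridians, k = cos 0° / cos φ along parallels; h·k = 1.
At 20.8°: h = 0.9348, k = 1.070; principal scales a = 1.070, b = 0.9348.
sin(ω/2) = (a − b)/(a + b) = 0.1349/2.005 = 0.06729, so ω = 2 arcsin(0.06729) ≈ 7.7°.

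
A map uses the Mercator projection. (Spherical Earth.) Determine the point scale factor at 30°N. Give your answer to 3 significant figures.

1.15

The Mercator projection is conformal; its linear scale factor is the same in every direction and equals sec φ = 1/cos φ.
k = 1/cos 30° = 1/0.8660 = 1.155.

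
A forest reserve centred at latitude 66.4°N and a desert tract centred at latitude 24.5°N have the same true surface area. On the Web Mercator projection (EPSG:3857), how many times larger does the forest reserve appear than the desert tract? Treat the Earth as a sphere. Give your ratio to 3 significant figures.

5.17

Mercator areal scale is sec²φ.
At 66.4°: sec²(66.4°) = 1/0.4003² = 6.239.
At 24.5°: sec²(24.5°) = 1/0.9100² = 1.208.
Ratio = 6.239/1.208 = cos²(24.5°)/cos²(66.4°) ≈ 5.17.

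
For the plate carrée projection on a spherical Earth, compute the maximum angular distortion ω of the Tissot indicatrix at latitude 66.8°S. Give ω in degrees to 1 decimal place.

Plate carrée maps x = Rλ, y = Rφ. The meridian scale is h = 1 and the parallel scale is k = 1/cos φ = sec φ.
At 66.8°: h = 1.000, k = 2.538; principal scales a = 2.538, b = 1.000.
sin(ω/2) = (a − b)/(a + b) = 1.538/3.538 = 0.4348, so ω = 2 arcsin(0.4348) ≈ 51.5°.

51.5°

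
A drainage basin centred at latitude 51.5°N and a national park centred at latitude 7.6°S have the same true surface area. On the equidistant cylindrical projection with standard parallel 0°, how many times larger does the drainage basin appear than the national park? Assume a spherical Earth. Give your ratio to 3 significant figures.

In the plate carrée (x = Rλ, y = Rφ), meridians are true-scale (h = 1) and parallels are stretched by k = sec φ.
Areal scale at 51.5°: h·k = 1.000 × 1.606 = 1.606.
Areal scale at 7.6°: h·k = 1.000 × 1.009 = 1.009.
Ratio = 1.606/1.009 ≈ 1.59.

1.59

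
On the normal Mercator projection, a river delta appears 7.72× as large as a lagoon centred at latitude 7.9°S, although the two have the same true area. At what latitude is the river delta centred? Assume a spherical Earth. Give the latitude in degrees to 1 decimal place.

Mercator areal scale is sec²φ, so apparent-area ratio = sec²φ₁ / sec²φ₂ = cos²φ₂ / cos²φ₁.
cos²φ₂ / cos²φ₁ = 7.72  ⇒  cos φ₁ = cos 7.9° / √7.72 = 0.9905/2.778 = 0.3565.
φ₁ = arccos(0.3565) ≈ 69.1°.

69.1°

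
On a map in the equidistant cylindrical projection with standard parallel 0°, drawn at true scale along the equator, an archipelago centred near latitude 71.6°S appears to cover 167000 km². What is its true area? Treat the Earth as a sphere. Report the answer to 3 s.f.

Plate carrée maps x = Rλ, y = Rφ. The meridian scale is h = 1 and the parallel scale is k = 1/cos φ = sec φ.
Areal scale = h·k = 1 × sec φ; at 71.6°, h = 1.000, k = 3.168, so h·k = 3.168.
True area = apparent / (areal scale) = 167000 / 3.168 ≈ 52700 km².

52700 km²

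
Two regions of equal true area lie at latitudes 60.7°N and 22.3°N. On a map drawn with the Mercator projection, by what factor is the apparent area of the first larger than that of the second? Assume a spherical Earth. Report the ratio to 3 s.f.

On Mercator, area is exaggerated by sec²φ = 1/cos²φ.
At 60.7°: sec²(60.7°) = 1/0.4894² = 4.175.
At 22.3°: sec²(22.3°) = 1/0.9252² = 1.168.
Ratio = 4.175/1.168 = cos²(22.3°)/cos²(60.7°) ≈ 3.57.

3.57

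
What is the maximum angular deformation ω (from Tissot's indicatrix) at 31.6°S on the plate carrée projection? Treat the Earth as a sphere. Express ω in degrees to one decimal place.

9.2°

In the plate carrée (x = Rλ, y = Rφ), meridians are true-scale (h = 1) and parallels are stretched by k = sec φ.
At 31.6°: h = 1.000, k = 1.174; principal scales a = 1.174, b = 1.000.
sin(ω/2) = (a − b)/(a + b) = 0.1741/2.174 = 0.08007, so ω = 2 arcsin(0.08007) ≈ 9.2°.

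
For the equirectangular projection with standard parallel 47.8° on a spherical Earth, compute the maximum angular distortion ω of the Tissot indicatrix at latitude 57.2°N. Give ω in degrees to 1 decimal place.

12.3°

With standard parallel φ₀ = 47.8°, the equirectangular projection gives x = Rλ cos φ₀, y = Rφ, so h = 1 and k = cos 47.8° / cos φ.
At 57.2°: h = 1.000, k = 1.240; principal scales a = 1.240, b = 1.000.
sin(ω/2) = (a − b)/(a + b) = 0.2400/2.240 = 0.1071, so ω = 2 arcsin(0.1071) ≈ 12.3°.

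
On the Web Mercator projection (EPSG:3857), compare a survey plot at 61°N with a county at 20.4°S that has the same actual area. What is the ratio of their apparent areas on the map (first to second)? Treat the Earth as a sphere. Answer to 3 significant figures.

On Mercator, area is exaggerated by sec²φ = 1/cos²φ.
At 61°: sec²(61°) = 1/0.4848² = 4.255.
At 20.4°: sec²(20.4°) = 1/0.9373² = 1.138.
Ratio = 4.255/1.138 = cos²(20.4°)/cos²(61°) ≈ 3.74.

3.74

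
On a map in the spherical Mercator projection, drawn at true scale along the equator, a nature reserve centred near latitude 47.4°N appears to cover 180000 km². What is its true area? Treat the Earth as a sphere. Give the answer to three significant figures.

For Mercator, h = k = sec φ (a conformal cylindrical projection has a single point scale, 1/cos φ).
Areal scale = k² = sec²φ = 1/cos²(47.4°) = 1/0.6769² = 2.183.
True area = apparent / (areal scale) = 180000 / 2.183 ≈ 82500 km².

82500 km²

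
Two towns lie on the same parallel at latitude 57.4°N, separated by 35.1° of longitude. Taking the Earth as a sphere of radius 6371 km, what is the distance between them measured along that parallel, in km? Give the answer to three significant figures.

Arc length along a parallel = R cos φ · Δλ (with Δλ in radians).
= 6371 × cos 57.4° × (35.1° × π/180) = 6371 × 0.5388 × 0.6126 ≈ 2100 km.

2100 km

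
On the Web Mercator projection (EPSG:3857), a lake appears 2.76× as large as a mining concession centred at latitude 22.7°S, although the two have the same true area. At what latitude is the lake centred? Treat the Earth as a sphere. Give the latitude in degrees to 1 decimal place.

On Mercator, (apparent₁)/(apparent₂) = sec²φ₁ / sec²φ₂ when true areas are equal.
cos²φ₂ / cos²φ₁ = 2.76  ⇒  cos φ₁ = cos 22.7° / √2.76 = 0.9225/1.661 = 0.5553.
φ₁ = arccos(0.5553) ≈ 56.3°.

56.3°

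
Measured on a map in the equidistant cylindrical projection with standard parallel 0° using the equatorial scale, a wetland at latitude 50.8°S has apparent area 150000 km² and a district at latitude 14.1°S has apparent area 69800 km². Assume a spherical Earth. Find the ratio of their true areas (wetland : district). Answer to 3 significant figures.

Plate carrée has h = 1 and k = sec φ, giving areal scale sec φ; true area = (apparent area) · cos φ.
True area of wetland: 150000 × cos(50.8°) = 150000 × 0.6320 = 94800 km².
True area of district: 69800 × cos(14.1°) = 69800 × 0.9699 = 67700 km².
Ratio = 94800 / 67700 ≈ 1.40.

1.40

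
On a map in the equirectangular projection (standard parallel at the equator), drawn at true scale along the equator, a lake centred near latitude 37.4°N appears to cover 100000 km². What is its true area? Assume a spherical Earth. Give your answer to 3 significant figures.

For the equirectangular projection with φ₀ = 0 (plate carrée), h = 1 along meridians and k = sec φ along parallels.
Areal scale = h·k = 1 × sec φ; at 37.4°, h = 1.000, k = 1.259, so h·k = 1.259.
True area = apparent / (areal scale) = 100000 / 1.259 ≈ 79400 km².

79400 km²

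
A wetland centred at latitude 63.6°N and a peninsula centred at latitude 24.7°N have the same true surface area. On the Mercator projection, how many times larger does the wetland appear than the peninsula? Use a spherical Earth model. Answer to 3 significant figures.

4.17

On Mercator, area is exaggerated by sec²φ = 1/cos²φ.
At 63.6°: sec²(63.6°) = 1/0.4446² = 5.058.
At 24.7°: sec²(24.7°) = 1/0.9085² = 1.212.
Ratio = 5.058/1.212 = cos²(24.7°)/cos²(63.6°) ≈ 4.17.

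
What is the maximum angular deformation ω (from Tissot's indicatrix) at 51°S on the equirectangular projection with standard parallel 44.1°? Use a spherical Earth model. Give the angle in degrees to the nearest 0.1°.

7.6°

The equidistant cylindrical projection with φ₀ = 44.1° has h = 1 (meridians true) and k = cos φ₀ / cos φ along parallels.
At 51°: h = 1.000, k = 1.141; principal scales a = 1.141, b = 1.000.
sin(ω/2) = (a − b)/(a + b) = 0.1411/2.141 = 0.06591, so ω = 2 arcsin(0.06591) ≈ 7.6°.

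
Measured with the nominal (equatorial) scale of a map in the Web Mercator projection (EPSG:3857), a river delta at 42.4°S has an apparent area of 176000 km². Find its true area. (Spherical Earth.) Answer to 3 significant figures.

96000 km²

Mercator is conformal, so the point scale is isotropic: h = k = sec φ = 1/cos φ.
Areal scale = k² = sec²φ = 1/cos²(42.4°) = 1/0.7385² = 1.834.
True area = apparent / (areal scale) = 176000 / 1.834 ≈ 96000 km².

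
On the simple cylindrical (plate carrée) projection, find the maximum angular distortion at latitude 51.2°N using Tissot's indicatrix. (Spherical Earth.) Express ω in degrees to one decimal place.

Plate carrée maps x = Rλ, y = Rφ. The meridian scale is h = 1 and the parallel scale is k = 1/cos φ = sec φ.
At 51.2°: h = 1.000, k = 1.596; principal scales a = 1.596, b = 1.000.
sin(ω/2) = (a − b)/(a + b) = 0.5959/2.596 = 0.2296, so ω = 2 arcsin(0.2296) ≈ 26.5°.

26.5°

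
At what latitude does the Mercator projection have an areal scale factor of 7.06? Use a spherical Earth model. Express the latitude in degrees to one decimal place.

67.9°

Mercator areal scale is sec²φ.
sec²φ = 7.06  ⇒  cos²φ = 0.1416  ⇒  cos φ = 0.3764.
φ = arccos(0.3764) ≈ 67.9°.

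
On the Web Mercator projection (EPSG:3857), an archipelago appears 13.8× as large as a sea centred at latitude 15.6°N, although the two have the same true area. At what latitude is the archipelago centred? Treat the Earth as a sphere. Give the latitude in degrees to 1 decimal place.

On Mercator, (apparent₁)/(apparent₂) = sec²φ₁ / sec²φ₂ when true areas are equal.
cos²φ₂ / cos²φ₁ = 13.8  ⇒  cos φ₁ = cos 15.6° / √13.8 = 0.9632/3.715 = 0.2593.
φ₁ = arccos(0.2593) ≈ 75.0°.

75.0°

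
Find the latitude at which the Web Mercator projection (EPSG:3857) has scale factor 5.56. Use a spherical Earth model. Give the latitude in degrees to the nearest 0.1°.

79.6°

Mercator scale is k = sec φ = 1/cos φ.
1/cos φ = 5.56  ⇒  cos φ = 0.1799  ⇒  φ = arccos(0.1799) ≈ 79.6°.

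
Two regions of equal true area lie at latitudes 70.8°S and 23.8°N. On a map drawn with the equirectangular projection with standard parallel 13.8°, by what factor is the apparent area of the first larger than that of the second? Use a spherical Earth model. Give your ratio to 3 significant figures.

2.78

The equidistant cylindrical projection with φ₀ = 13.8° has h = 1 (meridians true) and k = cos φ₀ / cos φ along parallels.
Areal scale at 70.8°: h·k = 1.000 × 2.953 = 2.953.
Areal scale at 23.8°: h·k = 1.000 × 1.061 = 1.061.
Ratio = 2.953/1.061 ≈ 2.78.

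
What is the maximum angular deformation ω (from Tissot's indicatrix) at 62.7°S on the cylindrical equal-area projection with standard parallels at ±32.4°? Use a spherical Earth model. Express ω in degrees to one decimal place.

66.0°

Cylindrical equal-area (φ₀ = 32.4°): h = cos φ / cos 32.4° along meridians, k = cos 32.4° / cos φ along parallels; h·k = 1.
At 62.7°: h = 0.5432, k = 1.841; principal scales a = 1.841, b = 0.5432.
sin(ω/2) = (a − b)/(a + b) = 1.298/2.384 = 0.5443, so ω = 2 arcsin(0.5443) ≈ 66.0°.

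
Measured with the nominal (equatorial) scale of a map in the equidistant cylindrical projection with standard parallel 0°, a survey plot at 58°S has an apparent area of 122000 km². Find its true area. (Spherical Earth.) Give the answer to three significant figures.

64700 km²

In the plate carrée (x = Rλ, y = Rφ), meridians are true-scale (h = 1) and parallels are stretched by k = sec φ.
Areal scale = h·k = 1 × sec φ; at 58°, h = 1.000, k = 1.887, so h·k = 1.887.
True area = apparent / (areal scale) = 122000 / 1.887 ≈ 64700 km².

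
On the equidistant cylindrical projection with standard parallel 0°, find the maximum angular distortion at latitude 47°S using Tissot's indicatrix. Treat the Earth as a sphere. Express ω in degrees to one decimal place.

21.8°

Plate carrée maps x = Rλ, y = Rφ. The meridian scale is h = 1 and the parallel scale is k = 1/cos φ = sec φ.
At 47°: h = 1.000, k = 1.466; principal scales a = 1.466, b = 1.000.
sin(ω/2) = (a − b)/(a + b) = 0.4663/2.466 = 0.1891, so ω = 2 arcsin(0.1891) ≈ 21.8°.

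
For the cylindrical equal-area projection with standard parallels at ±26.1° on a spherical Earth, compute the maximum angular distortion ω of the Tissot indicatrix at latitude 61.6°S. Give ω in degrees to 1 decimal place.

68.4°

For cylindrical equal-area with standard parallel φ₀, h = cos φ / cos φ₀ and k = cos φ₀ / cos φ, so h·k = 1.
At 61.6°: h = 0.5296, k = 1.888; principal scales a = 1.888, b = 0.5296.
sin(ω/2) = (a − b)/(a + b) = 1.358/2.418 = 0.5619, so ω = 2 arcsin(0.5619) ≈ 68.4°.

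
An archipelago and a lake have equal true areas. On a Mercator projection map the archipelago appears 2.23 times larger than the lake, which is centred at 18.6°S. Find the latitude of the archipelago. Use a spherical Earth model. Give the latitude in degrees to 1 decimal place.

50.6°

On Mercator, (apparent₁)/(apparent₂) = sec²φ₁ / sec²φ₂ when true areas are equal.
cos²φ₂ / cos²φ₁ = 2.23  ⇒  cos φ₁ = cos 18.6° / √2.23 = 0.9478/1.493 = 0.6347.
φ₁ = arccos(0.6347) ≈ 50.6°.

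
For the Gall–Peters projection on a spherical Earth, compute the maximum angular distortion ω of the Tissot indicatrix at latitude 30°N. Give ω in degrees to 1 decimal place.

The Gall–Peters projection is cylindrical equal-area with φ₀ = 45°. For cylindrical equal-area with standard parallel φ₀, h = cos φ / cos φ₀ and k = cos φ₀ / cos φ, so h·k = 1.
At 30°: h = 1.225, k = 0.8165; principal scales a = 1.225, b = 0.8165.
sin(ω/2) = (a − b)/(a + b) = 0.4082/2.041 = 0.2000, so ω = 2 arcsin(0.2000) ≈ 23.1°.

23.1°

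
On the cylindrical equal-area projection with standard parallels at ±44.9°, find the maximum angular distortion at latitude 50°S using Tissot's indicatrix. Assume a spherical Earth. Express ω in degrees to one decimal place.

11.1°

For cylindrical equal-area with standard parallel φ₀, h = cos φ / cos φ₀ and k = cos φ₀ / cos φ, so h·k = 1.
At 50°: h = 0.9075, k = 1.102; principal scales a = 1.102, b = 0.9075.
sin(ω/2) = (a − b)/(a + b) = 0.1945/2.009 = 0.09681, so ω = 2 arcsin(0.09681) ≈ 11.1°.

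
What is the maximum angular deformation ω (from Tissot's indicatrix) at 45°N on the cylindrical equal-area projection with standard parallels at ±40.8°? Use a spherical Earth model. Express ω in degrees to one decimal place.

7.8°

A cylindrical equal-area projection with standard parallel φ₀ has meridian scale h = cos φ / cos φ₀ and parallel scale k = cos φ₀ / cos φ (so areas are preserved, h·k = 1).
At 45°: h = 0.9341, k = 1.071; principal scales a = 1.071, b = 0.9341.
sin(ω/2) = (a − b)/(a + b) = 0.1365/2.005 = 0.06807, so ω = 2 arcsin(0.06807) ≈ 7.8°.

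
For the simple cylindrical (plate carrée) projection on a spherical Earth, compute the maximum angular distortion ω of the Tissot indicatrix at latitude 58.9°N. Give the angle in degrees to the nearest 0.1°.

For the equirectangular projection with φ₀ = 0 (plate carrée), h = 1 along meridians and k = sec φ along parallels.
At 58.9°: h = 1.000, k = 1.936; principal scales a = 1.936, b = 1.000.
sin(ω/2) = (a − b)/(a + b) = 0.9360/2.936 = 0.3188, so ω = 2 arcsin(0.3188) ≈ 37.2°.

37.2°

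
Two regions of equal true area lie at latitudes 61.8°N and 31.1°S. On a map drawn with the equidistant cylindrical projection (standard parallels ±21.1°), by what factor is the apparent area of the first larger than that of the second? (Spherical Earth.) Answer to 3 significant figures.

In the equirectangular projection with standard parallel φ₀ = 21.1° (x = Rλ cos φ₀, y = Rφ), meridians are true-scale (h = 1) and the parallel scale is k = cos φ₀ / cos φ.
Areal scale at 61.8°: h·k = 1.000 × 1.974 = 1.974.
Areal scale at 31.1°: h·k = 1.000 × 1.090 = 1.090.
Ratio = 1.974/1.090 ≈ 1.81.

1.81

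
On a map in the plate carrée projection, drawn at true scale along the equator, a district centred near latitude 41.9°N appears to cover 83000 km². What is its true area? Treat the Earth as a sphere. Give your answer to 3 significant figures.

In the plate carrée (x = Rλ, y = Rφ), meridians are true-scale (h = 1) and parallels are stretched by k = sec φ.
Areal scale = h·k = 1 × sec φ; at 41.9°, h = 1.000, k = 1.344, so h·k = 1.344.
True area = apparent / (areal scale) = 83000 / 1.344 ≈ 61800 km².

61800 km²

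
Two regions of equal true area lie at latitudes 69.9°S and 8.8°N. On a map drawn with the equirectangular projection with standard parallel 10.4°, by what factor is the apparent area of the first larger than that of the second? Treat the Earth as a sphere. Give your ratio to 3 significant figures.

In the equirectangular projection with standard parallel φ₀ = 10.4° (x = Rλ cos φ₀, y = Rφ), meridians are true-scale (h = 1) and the parallel scale is k = cos φ₀ / cos φ.
Areal scale at 69.9°: h·k = 1.000 × 2.862 = 2.862.
Areal scale at 8.8°: h·k = 1.000 × 0.9953 = 0.9953.
Ratio = 2.862/0.9953 ≈ 2.88.

2.88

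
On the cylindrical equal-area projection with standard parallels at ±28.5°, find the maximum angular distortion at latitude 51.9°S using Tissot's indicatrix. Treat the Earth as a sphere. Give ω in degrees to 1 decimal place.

A cylindrical equal-area projection with standard parallel φ₀ has meridian scale h = cos φ / cos φ₀ and parallel scale k = cos φ₀ / cos φ (so areas are preserved, h·k = 1).
At 51.9°: h = 0.7021, k = 1.424; principal scales a = 1.424, b = 0.7021.
sin(ω/2) = (a − b)/(a + b) = 0.7221/2.126 = 0.3396, so ω = 2 arcsin(0.3396) ≈ 39.7°.

39.7°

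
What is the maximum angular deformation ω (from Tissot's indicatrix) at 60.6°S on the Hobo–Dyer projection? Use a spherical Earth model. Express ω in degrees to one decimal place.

53.0°

The Hobo–Dyer projection is cylindrical equal-area with φ₀ = 37.5°. For cylindrical equal-area with standard parallel φ₀, h = cos φ / cos φ₀ and k = cos φ₀ / cos φ, so h·k = 1.
At 60.6°: h = 0.6188, k = 1.616; principal scales a = 1.616, b = 0.6188.
sin(ω/2) = (a − b)/(a + b) = 0.9973/2.235 = 0.4463, so ω = 2 arcsin(0.4463) ≈ 53.0°.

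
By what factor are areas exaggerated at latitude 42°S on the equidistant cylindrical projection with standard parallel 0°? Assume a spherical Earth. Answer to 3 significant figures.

1.35

For the equirectangular projection with φ₀ = 0 (plate carrée), h = 1 along meridians and k = sec φ along parallels.
Areal scale = h·k = 1 × sec φ; at 42°, h = 1.000, k = 1.346, so h·k = 1.346.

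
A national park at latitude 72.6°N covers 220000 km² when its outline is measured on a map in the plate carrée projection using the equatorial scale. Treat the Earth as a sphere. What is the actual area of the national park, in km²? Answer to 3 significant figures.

For the equirectangular projection with φ₀ = 0 (plate carrée), h = 1 along meridians and k = sec φ along parallels.
Areal scale = h·k = 1 × sec φ; at 72.6°, h = 1.000, k = 3.344, so h·k = 3.344.
True area = apparent / (areal scale) = 220000 / 3.344 ≈ 65800 km².

65800 km²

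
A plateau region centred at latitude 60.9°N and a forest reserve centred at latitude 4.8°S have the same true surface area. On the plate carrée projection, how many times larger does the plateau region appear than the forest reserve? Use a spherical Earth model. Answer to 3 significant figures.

2.05

Plate carrée maps x = Rλ, y = Rφ. The meridian scale is h = 1 and the parallel scale is k = 1/cos φ = sec φ.
Areal scale at 60.9°: h·k = 1.000 × 2.056 = 2.056.
Areal scale at 4.8°: h·k = 1.000 × 1.004 = 1.004.
Ratio = 2.056/1.004 ≈ 2.05.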